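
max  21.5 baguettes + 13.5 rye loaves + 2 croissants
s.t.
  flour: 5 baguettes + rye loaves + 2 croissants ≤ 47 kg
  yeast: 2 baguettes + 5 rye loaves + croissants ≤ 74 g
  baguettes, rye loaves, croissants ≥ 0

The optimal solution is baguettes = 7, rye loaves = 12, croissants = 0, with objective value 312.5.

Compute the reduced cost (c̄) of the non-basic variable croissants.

-7

Both flour and yeast are binding at x*.
From A_Bᵀ y = c: 5·y_flour + 2·y_yeast = 21.5; 1·y_flour + 5·y_yeast = 13.5.
This yields shadow prices y_flour = 3.5, y_yeast = 2.
Reduced cost of croissants: c₃ − yᵀa₃ = 2 − (3.5·2 + 2·1) = 2 − 9 = -7.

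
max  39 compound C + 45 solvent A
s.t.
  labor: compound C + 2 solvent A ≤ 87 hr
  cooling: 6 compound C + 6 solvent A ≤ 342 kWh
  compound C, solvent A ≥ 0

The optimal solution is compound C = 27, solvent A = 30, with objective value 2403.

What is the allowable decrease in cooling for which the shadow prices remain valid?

Binding constraints: labor, cooling. The basis is B = [[1,2],[6,6]] with det -6.
Per unit decrease in cooling, x* moves by d = (-0.3333, 0.1667).
The basis stays optimal until compound C reaches 0; allowable decrease = 81 kWh.

81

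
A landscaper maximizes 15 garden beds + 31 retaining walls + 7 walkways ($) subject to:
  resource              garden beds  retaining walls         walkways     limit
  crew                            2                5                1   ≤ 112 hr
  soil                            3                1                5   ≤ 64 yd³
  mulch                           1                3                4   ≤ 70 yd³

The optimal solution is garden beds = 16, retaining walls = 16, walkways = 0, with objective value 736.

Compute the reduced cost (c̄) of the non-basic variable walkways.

-4

At the optimum: crew uses 112 of 112 (binding); soil uses 64 of 64 (binding); mulch uses 64 of 70 (slack = 6).
By complementary slackness, y = 0 for the non-binding constraint.
From A_Bᵀ y = c: 2·y_crew + 3·y_soil = 15; 5·y_crew + 1·y_soil = 31.
Solving: y_crew = 6, y_soil = 1.
Reduced cost of walkways: c₃ − yᵀa₃ = 7 − (6·1 + 1·5) = 7 − 11 = -4.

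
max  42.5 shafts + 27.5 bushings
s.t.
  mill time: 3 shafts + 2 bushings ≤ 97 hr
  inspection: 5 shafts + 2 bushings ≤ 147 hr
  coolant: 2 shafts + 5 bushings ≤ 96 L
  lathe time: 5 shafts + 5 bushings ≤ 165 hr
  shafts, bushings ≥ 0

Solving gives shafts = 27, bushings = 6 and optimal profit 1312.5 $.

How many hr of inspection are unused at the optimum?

0

inspection used = 5·27 + 2·6 = 147; slack = 147 − 147 = 0.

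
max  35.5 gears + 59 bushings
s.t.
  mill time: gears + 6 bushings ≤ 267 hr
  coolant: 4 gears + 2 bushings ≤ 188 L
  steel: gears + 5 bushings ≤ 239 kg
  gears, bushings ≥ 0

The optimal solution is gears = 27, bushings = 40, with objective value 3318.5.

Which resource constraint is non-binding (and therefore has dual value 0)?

steel

mill time: 267/267 (binding)
coolant: 188/188 (binding)
steel: 227/239 (slack 12)
By complementary slackness, a constraint with positive slack has shadow price 0 → steel.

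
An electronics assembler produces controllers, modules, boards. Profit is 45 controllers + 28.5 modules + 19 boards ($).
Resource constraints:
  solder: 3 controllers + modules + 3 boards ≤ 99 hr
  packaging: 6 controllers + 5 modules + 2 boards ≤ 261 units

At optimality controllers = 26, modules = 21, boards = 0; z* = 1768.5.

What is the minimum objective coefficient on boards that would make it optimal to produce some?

27

Check each constraint at x*: solder 99/99 (tight); packaging 261/261 (tight).
From A_Bᵀ y = c: 3·y_solder + 6·y_packaging = 45; 1·y_solder + 5·y_packaging = 28.5.
→ y_solder = 6 and y_packaging = 4.5.
boards enters the basis when its profit ≥ yᵀa₃ = 6·3 + 4.5·2 = 27.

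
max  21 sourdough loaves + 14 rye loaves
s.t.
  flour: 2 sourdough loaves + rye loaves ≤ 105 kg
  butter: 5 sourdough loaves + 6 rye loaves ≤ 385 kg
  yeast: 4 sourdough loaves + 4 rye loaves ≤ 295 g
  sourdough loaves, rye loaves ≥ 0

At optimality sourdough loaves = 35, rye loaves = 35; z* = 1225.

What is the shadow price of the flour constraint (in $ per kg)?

8

At the optimum: flour uses 105 of 105 (binding); butter uses 385 of 385 (binding); yeast uses 280 of 295 (slack = 15).
Slack constraints have shadow price 0 (complementary slackness).
From A_Bᵀ y = c: 2·y_flour + 5·y_butter = 21; 1·y_flour + 6·y_butter = 14.
Solving: y_flour = 8, y_butter = 1.
Shadow price of flour = 8.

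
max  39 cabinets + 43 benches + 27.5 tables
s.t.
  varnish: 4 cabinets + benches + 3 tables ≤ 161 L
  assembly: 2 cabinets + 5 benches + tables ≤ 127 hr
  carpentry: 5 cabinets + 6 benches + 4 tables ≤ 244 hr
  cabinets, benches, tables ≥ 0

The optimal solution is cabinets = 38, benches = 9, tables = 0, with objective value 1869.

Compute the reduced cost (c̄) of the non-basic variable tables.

Check each constraint at x*: varnish 161/161 (tight); assembly 121/127 (slack 6); carpentry 244/244 (tight).
Slack constraints have shadow price 0 (complementary slackness).
The binding rows give the dual system: 4·y_varnish + 5·y_carpentry = 39 and 1·y_varnish + 6·y_carpentry = 43.
→ y_varnish = 1 and y_carpentry = 7.
Reduced cost of tables: c₃ − yᵀa₃ = 27.5 − (1·3 + 7·4) = 27.5 − 31 = -3.5.

-3.5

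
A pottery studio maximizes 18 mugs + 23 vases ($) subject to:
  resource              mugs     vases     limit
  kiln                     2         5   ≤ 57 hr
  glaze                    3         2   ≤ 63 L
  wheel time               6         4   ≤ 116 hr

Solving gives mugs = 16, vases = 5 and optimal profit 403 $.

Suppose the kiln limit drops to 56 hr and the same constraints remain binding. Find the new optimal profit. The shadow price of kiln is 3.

400

Δb = -1, so new z* = 403 + (3)·(-1) = 403 − 3 = 400.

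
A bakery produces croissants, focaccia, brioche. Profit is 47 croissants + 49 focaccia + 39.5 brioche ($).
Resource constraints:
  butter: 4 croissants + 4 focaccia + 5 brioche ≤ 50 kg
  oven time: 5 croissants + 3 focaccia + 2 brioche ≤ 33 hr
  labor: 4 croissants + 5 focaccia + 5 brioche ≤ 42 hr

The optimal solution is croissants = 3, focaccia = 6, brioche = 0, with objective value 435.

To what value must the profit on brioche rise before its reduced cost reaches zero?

Binding: oven time and labor. Non-binding: butter (14 unused).
By complementary slackness, y = 0 for the non-binding constraint.
The binding rows give the dual system: 5·y_oven time + 4·y_labor = 47 and 3·y_oven time + 5·y_labor = 49.
Solving: y_oven time = 3, y_labor = 8.
brioche enters the basis when its profit ≥ yᵀa₃ = 3·2 + 8·5 = 46.

46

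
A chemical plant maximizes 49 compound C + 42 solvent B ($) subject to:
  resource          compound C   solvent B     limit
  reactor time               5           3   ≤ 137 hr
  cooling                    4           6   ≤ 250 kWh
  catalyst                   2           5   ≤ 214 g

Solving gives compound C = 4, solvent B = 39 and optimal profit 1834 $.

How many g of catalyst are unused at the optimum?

11

catalyst used = 2·4 + 5·39 = 203; slack = 214 − 203 = 11.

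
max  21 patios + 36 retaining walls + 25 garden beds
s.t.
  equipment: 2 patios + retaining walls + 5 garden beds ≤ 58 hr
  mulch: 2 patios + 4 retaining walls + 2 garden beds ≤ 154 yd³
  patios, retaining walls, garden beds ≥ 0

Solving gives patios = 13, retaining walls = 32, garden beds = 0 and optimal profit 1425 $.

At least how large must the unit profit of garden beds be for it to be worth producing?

27

Both equipment and mulch are binding at x*.
Dual feasibility on the basic columns requires 2·y_equipment + 2·y_mulch = 21, 1·y_equipment + 4·y_mulch = 36.
This yields shadow prices y_equipment = 2, y_mulch = 8.5.
garden beds enters the basis when its profit ≥ yᵀa₃ = 2·5 + 8.5·2 = 27.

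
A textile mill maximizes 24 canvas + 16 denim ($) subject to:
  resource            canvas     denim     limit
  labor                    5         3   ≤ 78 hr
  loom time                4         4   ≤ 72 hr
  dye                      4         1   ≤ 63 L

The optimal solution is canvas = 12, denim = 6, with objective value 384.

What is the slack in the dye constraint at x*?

dye used = 4·12 + 1·6 = 54; slack = 63 − 54 = 9.

9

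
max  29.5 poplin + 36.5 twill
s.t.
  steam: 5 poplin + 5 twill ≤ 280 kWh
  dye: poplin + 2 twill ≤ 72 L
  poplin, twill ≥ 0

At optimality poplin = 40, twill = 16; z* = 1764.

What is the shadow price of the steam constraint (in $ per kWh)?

Check each constraint at x*: steam 280/280 (tight); dye 72/72 (tight).
From A_Bᵀ y = c: 5·y_steam + 1·y_dye = 29.5; 5·y_steam + 2·y_dye = 36.5.
→ y_steam = 4.5 and y_dye = 7.
Shadow price of steam = 4.5.

4.5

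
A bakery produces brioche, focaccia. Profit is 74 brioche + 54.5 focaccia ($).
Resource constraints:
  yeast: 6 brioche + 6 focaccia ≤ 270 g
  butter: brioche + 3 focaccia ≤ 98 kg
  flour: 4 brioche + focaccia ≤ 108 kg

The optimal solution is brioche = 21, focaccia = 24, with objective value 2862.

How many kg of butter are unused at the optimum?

butter used = 1·21 + 3·24 = 93; slack = 98 − 93 = 5.

5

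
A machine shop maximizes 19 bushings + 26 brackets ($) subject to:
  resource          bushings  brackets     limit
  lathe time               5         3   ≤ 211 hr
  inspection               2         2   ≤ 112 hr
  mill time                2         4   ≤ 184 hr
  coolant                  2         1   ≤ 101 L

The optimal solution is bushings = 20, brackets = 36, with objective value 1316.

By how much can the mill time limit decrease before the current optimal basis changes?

3

Binding constraints: inspection, mill time. The basis is B = [[2,2],[2,4]] with det 4.
Per unit decrease in mill time, x* moves by d = (0.5, -0.5).
The basis stays optimal until lathe time becomes binding; allowable decrease = 3 hr.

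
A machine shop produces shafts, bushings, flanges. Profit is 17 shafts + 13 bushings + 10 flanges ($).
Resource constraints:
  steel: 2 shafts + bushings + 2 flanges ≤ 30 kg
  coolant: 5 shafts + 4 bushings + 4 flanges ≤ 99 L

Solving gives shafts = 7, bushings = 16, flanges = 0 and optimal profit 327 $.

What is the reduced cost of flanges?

Check each constraint at x*: steel 30/30 (tight); coolant 99/99 (tight).
Dual feasibility on the basic columns requires 2·y_steel + 5·y_coolant = 17, 1·y_steel + 4·y_coolant = 13.
This yields shadow prices y_steel = 1, y_coolant = 3.
Reduced cost of flanges: c₃ − yᵀa₃ = 10 − (1·2 + 3·4) = 10 − 14 = -4.

-4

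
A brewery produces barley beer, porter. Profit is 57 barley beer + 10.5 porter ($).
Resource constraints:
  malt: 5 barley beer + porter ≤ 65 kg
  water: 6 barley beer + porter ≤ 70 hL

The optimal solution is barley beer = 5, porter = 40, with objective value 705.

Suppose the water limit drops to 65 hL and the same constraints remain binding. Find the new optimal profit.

Both malt and water are binding at x*.
The binding rows give the dual system: 5·y_malt + 6·y_water = 57 and 1·y_malt + 1·y_water = 10.5.
This yields shadow prices y_malt = 6, y_water = 4.5.
Δz = y_water·Δb = 4.5 × (-5) = -22.5, so new z* = 705 − 22.5 = 682.5.

682.5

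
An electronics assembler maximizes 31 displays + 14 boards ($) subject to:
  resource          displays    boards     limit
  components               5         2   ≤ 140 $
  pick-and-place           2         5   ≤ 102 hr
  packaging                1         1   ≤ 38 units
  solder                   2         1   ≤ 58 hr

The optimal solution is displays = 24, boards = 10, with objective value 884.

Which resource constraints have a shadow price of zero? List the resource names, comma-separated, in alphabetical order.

components: 140/140 (binding)
pick-and-place: 98/102 (slack 4)
packaging: 34/38 (slack 4)
solder: 58/58 (binding)
By complementary slackness, a constraint with positive slack has shadow price 0 → packaging, pick-and-place.

packaging, pick-and-place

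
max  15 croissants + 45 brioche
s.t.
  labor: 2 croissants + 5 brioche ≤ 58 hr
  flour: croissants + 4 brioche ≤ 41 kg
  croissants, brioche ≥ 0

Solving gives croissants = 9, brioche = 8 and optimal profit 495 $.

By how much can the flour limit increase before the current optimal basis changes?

5.4

Binding constraints: labor, flour. The basis is B = [[2,5],[1,4]] with det 3.
Per unit increase in flour, x* moves by d = (-1.6667, 0.6667).
The basis stays optimal until croissants reaches 0; allowable increase = 5.4 kg.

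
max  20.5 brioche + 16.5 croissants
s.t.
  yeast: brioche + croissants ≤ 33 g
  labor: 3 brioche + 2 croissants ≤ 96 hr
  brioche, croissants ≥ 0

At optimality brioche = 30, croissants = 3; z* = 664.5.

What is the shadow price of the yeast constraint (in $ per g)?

8.5

Check each constraint at x*: yeast 33/33 (tight); labor 96/96 (tight).
Dual feasibility on the basic columns requires 1·y_yeast + 3·y_labor = 20.5, 1·y_yeast + 2·y_labor = 16.5.
This yields shadow prices y_yeast = 8.5, y_labor = 4.
Shadow price of yeast = 8.5.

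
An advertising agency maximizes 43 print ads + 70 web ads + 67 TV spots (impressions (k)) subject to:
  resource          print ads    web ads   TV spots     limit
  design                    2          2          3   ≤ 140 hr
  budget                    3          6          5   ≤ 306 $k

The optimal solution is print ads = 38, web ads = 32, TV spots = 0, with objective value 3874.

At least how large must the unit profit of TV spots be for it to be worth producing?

At the optimum: design uses 140 of 140 (binding); budget uses 306 of 306 (binding).
From A_Bᵀ y = c: 2·y_design + 3·y_budget = 43; 2·y_design + 6·y_budget = 70.
→ y_design = 8 and y_budget = 9.
TV spots enters the basis when its profit ≥ yᵀa₃ = 8·3 + 9·5 = 69.

69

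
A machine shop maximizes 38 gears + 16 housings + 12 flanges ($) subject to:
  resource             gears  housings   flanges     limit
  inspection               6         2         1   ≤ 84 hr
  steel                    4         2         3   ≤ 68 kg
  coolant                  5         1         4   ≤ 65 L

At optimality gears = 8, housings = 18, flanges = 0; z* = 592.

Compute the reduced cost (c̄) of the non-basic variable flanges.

-6

At the optimum: inspection uses 84 of 84 (binding); steel uses 68 of 68 (binding); coolant uses 58 of 65 (slack = 7).
Since coolant is not tight, its dual is 0.
Dual feasibility on the basic columns requires 6·y_inspection + 4·y_steel = 38, 2·y_inspection + 2·y_steel = 16.
This yields shadow prices y_inspection = 3, y_steel = 5.
Reduced cost of flanges: c₃ − yᵀa₃ = 12 − (3·1 + 5·3) = 12 − 18 = -6.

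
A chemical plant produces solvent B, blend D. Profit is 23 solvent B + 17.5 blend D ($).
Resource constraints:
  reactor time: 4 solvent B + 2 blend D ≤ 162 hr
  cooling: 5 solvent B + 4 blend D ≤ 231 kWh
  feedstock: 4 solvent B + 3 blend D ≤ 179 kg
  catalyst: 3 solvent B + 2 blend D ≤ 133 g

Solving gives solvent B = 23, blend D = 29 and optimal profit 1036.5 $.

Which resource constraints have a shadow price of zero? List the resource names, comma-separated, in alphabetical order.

catalyst, reactor time

reactor time: 150/162 (slack 12)
cooling: 231/231 (binding)
feedstock: 179/179 (binding)
catalyst: 127/133 (slack 6)
By complementary slackness, a constraint with positive slack has shadow price 0 → catalyst, reactor time.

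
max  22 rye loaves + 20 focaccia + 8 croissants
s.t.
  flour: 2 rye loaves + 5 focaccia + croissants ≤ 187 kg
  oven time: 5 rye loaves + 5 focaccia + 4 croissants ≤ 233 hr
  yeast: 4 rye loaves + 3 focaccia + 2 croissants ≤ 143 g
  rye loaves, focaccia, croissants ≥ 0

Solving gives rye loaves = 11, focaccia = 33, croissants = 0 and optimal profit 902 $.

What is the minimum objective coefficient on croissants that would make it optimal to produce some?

11

Check each constraint at x*: flour 187/187 (tight); oven time 220/233 (slack 13); yeast 143/143 (tight).
By complementary slackness, y = 0 for the non-binding constraint.
Dual feasibility on the basic columns requires 2·y_flour + 4·y_yeast = 22, 5·y_flour + 3·y_yeast = 20.
This yields shadow prices y_flour = 1, y_yeast = 5.
croissants enters the basis when its profit ≥ yᵀa₃ = 1·1 + 5·2 = 11.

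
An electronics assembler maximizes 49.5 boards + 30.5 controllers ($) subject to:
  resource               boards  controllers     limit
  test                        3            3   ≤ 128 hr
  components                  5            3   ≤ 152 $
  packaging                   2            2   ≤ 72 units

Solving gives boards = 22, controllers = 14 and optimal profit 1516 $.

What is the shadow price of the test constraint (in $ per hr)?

0

At the optimum: test uses 108 of 128 (slack = 20); components uses 152 of 152 (binding); packaging uses 72 of 72 (binding).
Since test is not tight, its dual is 0.
From A_Bᵀ y = c: 5·y_components + 2·y_packaging = 49.5; 3·y_components + 2·y_packaging = 30.5.
This yields shadow prices y_components = 9.5, y_packaging = 1.
Shadow price of test = 0.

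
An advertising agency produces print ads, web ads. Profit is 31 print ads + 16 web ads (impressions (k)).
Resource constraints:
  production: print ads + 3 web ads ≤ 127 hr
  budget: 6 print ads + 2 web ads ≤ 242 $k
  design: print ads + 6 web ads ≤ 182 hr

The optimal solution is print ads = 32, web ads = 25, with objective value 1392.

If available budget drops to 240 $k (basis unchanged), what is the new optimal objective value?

Check each constraint at x*: production 107/127 (slack 20); budget 242/242 (tight); design 182/182 (tight).
By complementary slackness, y = 0 for the non-binding constraint.
From A_Bᵀ y = c: 6·y_budget + 1·y_design = 31; 2·y_budget + 6·y_design = 16.
Solving: y_budget = 5, y_design = 1.
Δz = y_budget·Δb = 5 × (-2) = -10, so new z* = 1392 − 10 = 1382.

1382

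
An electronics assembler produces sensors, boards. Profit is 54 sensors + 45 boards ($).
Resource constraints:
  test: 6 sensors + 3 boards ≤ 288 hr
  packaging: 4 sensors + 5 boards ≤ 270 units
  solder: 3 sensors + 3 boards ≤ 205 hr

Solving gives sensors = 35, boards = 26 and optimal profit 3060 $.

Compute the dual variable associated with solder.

0

Check each constraint at x*: test 288/288 (tight); packaging 270/270 (tight); solder 183/205 (slack 22).
Since solder is not tight, its dual is 0.
The binding rows give the dual system: 6·y_test + 4·y_packaging = 54 and 3·y_test + 5·y_packaging = 45.
This yields shadow prices y_test = 5, y_packaging = 6.
Shadow price of solder = 0.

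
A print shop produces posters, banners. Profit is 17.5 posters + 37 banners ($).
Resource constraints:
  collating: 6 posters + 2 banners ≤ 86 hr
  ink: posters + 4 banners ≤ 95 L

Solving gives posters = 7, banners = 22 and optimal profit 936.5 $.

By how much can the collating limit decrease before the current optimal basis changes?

38.5

Binding constraints: collating, ink. The basis is B = [[6,2],[1,4]] with det 22.
Per unit decrease in collating, x* moves by d = (-0.1818, 0.0455).
The basis stays optimal until posters reaches 0; allowable decrease = 38.5 hr.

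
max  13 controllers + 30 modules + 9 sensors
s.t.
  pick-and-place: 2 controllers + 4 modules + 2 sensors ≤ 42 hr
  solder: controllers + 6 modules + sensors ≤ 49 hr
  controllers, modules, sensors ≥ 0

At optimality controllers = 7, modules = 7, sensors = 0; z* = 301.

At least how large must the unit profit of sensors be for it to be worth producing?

At the optimum: pick-and-place uses 42 of 42 (binding); solder uses 49 of 49 (binding).
The binding rows give the dual system: 2·y_pick-and-place + 1·y_solder = 13 and 4·y_pick-and-place + 6·y_solder = 30.
→ y_pick-and-place = 6 and y_solder = 1.
sensors enters the basis when its profit ≥ yᵀa₃ = 6·2 + 1·1 = 13.

13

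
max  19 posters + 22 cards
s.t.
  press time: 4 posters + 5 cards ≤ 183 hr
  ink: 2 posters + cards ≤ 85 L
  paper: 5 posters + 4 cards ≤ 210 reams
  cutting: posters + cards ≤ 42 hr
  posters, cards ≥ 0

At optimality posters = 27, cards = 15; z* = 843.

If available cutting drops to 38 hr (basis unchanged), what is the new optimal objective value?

Check each constraint at x*: press time 183/183 (tight); ink 69/85 (slack 16); paper 195/210 (slack 15); cutting 42/42 (tight).
Slack constraints have shadow price 0 (complementary slackness).
The binding rows give the dual system: 4·y_press time + 1·y_cutting = 19 and 5·y_press time + 1·y_cutting = 22.
This yields shadow prices y_press time = 3, y_cutting = 7.
Δz = y_cutting·Δb = 7 × (-4) = -28, so new z* = 843 − 28 = 815.

815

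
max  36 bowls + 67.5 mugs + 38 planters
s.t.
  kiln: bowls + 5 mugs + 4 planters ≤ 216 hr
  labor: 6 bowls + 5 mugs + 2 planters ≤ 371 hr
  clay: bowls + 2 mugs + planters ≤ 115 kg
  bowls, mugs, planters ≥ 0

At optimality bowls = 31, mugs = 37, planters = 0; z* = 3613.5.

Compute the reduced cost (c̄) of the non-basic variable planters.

-7

Check each constraint at x*: kiln 216/216 (tight); labor 371/371 (tight); clay 105/115 (slack 10).
By complementary slackness, y = 0 for the non-binding constraint.
From A_Bᵀ y = c: 1·y_kiln + 6·y_labor = 36; 5·y_kiln + 5·y_labor = 67.5.
→ y_kiln = 9 and y_labor = 4.5.
Reduced cost of planters: c₃ − yᵀa₃ = 38 − (9·4 + 4.5·2) = 38 − 45 = -7.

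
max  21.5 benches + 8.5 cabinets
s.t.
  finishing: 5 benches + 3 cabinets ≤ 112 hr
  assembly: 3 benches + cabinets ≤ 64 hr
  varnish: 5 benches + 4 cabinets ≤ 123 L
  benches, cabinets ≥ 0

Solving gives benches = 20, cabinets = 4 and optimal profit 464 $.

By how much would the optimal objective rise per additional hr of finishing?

1

At the optimum: finishing uses 112 of 112 (binding); assembly uses 64 of 64 (binding); varnish uses 116 of 123 (slack = 7).
Slack constraints have shadow price 0 (complementary slackness).
Dual feasibility on the basic columns requires 5·y_finishing + 3·y_assembly = 21.5, 3·y_finishing + 1·y_assembly = 8.5.
→ y_finishing = 1 and y_assembly = 5.5.
Shadow price of finishing = 1.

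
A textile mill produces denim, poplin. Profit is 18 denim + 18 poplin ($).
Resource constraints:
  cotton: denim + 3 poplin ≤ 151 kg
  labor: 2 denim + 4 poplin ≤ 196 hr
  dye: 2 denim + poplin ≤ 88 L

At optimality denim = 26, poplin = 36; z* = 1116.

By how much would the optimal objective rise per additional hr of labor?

At the optimum: cotton uses 134 of 151 (slack = 17); labor uses 196 of 196 (binding); dye uses 88 of 88 (binding).
By complementary slackness, y = 0 for the non-binding constraint.
Dual feasibility on the basic columns requires 2·y_labor + 2·y_dye = 18, 4·y_labor + 1·y_dye = 18.
Solving: y_labor = 3, y_dye = 6.
Shadow price of labor = 3.

3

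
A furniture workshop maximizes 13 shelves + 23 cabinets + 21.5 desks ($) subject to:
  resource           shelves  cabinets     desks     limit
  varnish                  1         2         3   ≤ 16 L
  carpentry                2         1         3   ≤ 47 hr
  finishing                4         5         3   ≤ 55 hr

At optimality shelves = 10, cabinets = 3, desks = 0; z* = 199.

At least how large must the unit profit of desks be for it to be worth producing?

30

At the optimum: varnish uses 16 of 16 (binding); carpentry uses 23 of 47 (slack = 24); finishing uses 55 of 55 (binding).
Since carpentry is not tight, its dual is 0.
Dual feasibility on the basic columns requires 1·y_varnish + 4·y_finishing = 13, 2·y_varnish + 5·y_finishing = 23.
Solving: y_varnish = 9, y_finishing = 1.
desks enters the basis when its profit ≥ yᵀa₃ = 9·3 + 1·3 = 30.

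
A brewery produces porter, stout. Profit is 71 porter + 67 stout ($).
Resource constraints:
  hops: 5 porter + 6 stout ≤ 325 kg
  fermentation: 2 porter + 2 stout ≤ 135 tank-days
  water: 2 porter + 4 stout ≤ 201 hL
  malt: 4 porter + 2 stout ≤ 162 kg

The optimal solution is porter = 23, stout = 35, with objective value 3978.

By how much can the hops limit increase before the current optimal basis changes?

Binding constraints: hops, malt. The basis is B = [[5,6],[4,2]] with det -14.
Per unit increase in hops, x* moves by d = (-0.1429, 0.2857).
The basis stays optimal until water becomes binding; allowable increase = 17.5 kg.

17.5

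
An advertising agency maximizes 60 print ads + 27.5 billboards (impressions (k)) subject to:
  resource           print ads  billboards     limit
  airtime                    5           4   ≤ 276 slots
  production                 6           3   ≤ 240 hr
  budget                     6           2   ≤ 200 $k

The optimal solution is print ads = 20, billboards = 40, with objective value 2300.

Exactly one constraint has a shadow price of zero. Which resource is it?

airtime: 260/276 (slack 16)
production: 240/240 (binding)
budget: 200/200 (binding)
By complementary slackness, a constraint with positive slack has shadow price 0 → airtime.

airtime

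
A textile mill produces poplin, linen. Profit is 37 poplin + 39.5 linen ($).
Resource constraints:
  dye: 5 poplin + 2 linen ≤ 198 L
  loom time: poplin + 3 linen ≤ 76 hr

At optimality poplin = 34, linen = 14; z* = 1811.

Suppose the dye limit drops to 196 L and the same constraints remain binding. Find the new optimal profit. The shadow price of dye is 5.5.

1800

Δb = -2, so new z* = 1811 + (5.5)·(-2) = 1811 − 11 = 1800.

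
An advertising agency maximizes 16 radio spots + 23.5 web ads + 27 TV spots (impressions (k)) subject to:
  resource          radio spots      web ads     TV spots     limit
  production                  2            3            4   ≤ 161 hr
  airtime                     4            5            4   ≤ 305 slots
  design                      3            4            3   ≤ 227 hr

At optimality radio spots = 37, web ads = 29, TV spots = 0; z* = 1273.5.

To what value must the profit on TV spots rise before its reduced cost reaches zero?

29

Binding: production and design. Non-binding: airtime (12 unused).
Slack constraints have shadow price 0 (complementary slackness).
From A_Bᵀ y = c: 2·y_production + 3·y_design = 16; 3·y_production + 4·y_design = 23.5.
→ y_production = 6.5 and y_design = 1.
TV spots enters the basis when its profit ≥ yᵀa₃ = 6.5·4 + 1·3 = 29.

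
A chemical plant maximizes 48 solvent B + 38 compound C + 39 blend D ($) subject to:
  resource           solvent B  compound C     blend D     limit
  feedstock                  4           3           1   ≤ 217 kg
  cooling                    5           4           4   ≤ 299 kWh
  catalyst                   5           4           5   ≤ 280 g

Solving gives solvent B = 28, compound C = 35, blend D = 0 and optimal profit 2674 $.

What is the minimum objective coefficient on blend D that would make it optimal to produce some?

42

At the optimum: feedstock uses 217 of 217 (binding); cooling uses 280 of 299 (slack = 19); catalyst uses 280 of 280 (binding).
Slack constraints have shadow price 0 (complementary slackness).
The binding rows give the dual system: 4·y_feedstock + 5·y_catalyst = 48 and 3·y_feedstock + 4·y_catalyst = 38.
This yields shadow prices y_feedstock = 2, y_catalyst = 8.
blend D enters the basis when its profit ≥ yᵀa₃ = 2·1 + 8·5 = 42.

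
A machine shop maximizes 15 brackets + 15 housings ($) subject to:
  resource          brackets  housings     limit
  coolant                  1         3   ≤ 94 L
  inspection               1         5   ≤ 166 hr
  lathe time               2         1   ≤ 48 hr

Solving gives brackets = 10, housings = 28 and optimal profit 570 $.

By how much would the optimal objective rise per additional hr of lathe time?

6

Binding: coolant and lathe time. Non-binding: inspection (16 unused).
Since inspection is not tight, its dual is 0.
From A_Bᵀ y = c: 1·y_coolant + 2·y_lathe time = 15; 3·y_coolant + 1·y_lathe time = 15.
Solving: y_coolant = 3, y_lathe time = 6.
Shadow price of lathe time = 6.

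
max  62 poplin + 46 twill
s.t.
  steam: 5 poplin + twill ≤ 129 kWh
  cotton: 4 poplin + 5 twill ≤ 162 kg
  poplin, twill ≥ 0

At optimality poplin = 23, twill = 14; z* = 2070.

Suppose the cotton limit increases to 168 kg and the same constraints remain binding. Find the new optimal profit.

Check each constraint at x*: steam 129/129 (tight); cotton 162/162 (tight).
Dual feasibility on the basic columns requires 5·y_steam + 4·y_cotton = 62, 1·y_steam + 5·y_cotton = 46.
→ y_steam = 6 and y_cotton = 8.
Δz = y_cotton·Δb = 8 × (6) = 48, so new z* = 2070 + 48 = 2118.

2118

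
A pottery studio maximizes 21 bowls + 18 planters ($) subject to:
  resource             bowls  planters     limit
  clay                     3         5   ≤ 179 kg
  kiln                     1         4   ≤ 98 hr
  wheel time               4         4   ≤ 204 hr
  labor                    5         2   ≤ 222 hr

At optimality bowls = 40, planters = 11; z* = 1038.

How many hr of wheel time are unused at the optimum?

0

wheel time used = 4·40 + 4·11 = 204; slack = 204 − 204 = 0.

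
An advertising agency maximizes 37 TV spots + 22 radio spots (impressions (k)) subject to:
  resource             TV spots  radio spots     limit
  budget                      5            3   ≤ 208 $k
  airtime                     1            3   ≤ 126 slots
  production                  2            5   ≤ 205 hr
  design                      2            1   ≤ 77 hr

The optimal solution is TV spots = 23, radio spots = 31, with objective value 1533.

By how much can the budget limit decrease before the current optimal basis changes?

Binding constraints: budget, design. The basis is B = [[5,3],[2,1]] with det -1.
Per unit decrease in budget, x* moves by d = (1, -2).
The basis stays optimal until radio spots reaches 0; allowable decrease = 15.5 $k.

15.5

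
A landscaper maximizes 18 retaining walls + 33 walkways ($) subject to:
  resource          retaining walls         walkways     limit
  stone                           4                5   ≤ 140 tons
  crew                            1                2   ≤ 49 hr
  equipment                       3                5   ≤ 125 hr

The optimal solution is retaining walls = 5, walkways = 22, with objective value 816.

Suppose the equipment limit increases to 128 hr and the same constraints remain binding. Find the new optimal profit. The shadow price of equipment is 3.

825

Δb = 3, so new z* = 816 + (3)·(3) = 816 + 9 = 825.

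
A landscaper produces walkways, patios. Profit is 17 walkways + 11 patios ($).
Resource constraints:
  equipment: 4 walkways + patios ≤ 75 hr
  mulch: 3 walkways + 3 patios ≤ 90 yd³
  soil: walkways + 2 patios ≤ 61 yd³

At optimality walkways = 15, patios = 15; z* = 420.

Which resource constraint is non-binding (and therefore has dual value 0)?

equipment: 75/75 (binding)
mulch: 90/90 (binding)
soil: 45/61 (slack 16)
By complementary slackness, a constraint with positive slack has shadow price 0 → soil.

soil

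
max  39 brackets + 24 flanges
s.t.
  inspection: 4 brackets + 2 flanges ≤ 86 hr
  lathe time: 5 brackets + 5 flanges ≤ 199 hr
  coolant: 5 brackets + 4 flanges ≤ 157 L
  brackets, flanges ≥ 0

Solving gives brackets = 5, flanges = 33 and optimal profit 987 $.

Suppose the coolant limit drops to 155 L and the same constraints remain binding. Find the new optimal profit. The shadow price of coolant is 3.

Δb = -2, so new z* = 987 + (3)·(-2) = 987 − 6 = 981.

981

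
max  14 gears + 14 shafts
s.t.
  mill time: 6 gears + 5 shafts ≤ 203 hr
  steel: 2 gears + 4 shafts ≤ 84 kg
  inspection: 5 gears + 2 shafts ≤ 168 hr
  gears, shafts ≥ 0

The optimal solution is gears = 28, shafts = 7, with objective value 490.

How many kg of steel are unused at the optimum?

steel used = 2·28 + 4·7 = 84; slack = 84 − 84 = 0.

0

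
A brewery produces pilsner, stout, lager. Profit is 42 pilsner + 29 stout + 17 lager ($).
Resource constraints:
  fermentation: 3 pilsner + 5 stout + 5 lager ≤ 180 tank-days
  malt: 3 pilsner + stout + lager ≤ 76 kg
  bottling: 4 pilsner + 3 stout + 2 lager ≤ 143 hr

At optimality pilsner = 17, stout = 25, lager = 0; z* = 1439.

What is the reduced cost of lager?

-3

Check each constraint at x*: fermentation 176/180 (slack 4); malt 76/76 (tight); bottling 143/143 (tight).
Since fermentation is not tight, its dual is 0.
From A_Bᵀ y = c: 3·y_malt + 4·y_bottling = 42; 1·y_malt + 3·y_bottling = 29.
Solving: y_malt = 2, y_bottling = 9.
Reduced cost of lager: c₃ − yᵀa₃ = 17 − (2·1 + 9·2) = 17 − 20 = -3.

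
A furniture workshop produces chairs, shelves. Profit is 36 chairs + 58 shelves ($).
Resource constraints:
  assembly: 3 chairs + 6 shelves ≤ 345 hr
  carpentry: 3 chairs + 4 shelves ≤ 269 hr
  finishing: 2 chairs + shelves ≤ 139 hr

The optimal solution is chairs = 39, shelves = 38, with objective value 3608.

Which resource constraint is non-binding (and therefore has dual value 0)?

assembly: 345/345 (binding)
carpentry: 269/269 (binding)
finishing: 116/139 (slack 23)
By complementary slackness, a constraint with positive slack has shadow price 0 → finishing.

finishing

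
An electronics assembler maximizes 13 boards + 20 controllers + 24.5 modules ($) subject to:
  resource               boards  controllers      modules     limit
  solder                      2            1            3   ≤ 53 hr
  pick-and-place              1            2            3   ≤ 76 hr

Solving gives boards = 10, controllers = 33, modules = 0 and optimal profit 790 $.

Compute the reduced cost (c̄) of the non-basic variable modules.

Both solder and pick-and-place are binding at x*.
The binding rows give the dual system: 2·y_solder + 1·y_pick-and-place = 13 and 1·y_solder + 2·y_pick-and-place = 20.
Solving: y_solder = 2, y_pick-and-place = 9.
Reduced cost of modules: c₃ − yᵀa₃ = 24.5 − (2·3 + 9·3) = 24.5 − 33 = -8.5.

-8.5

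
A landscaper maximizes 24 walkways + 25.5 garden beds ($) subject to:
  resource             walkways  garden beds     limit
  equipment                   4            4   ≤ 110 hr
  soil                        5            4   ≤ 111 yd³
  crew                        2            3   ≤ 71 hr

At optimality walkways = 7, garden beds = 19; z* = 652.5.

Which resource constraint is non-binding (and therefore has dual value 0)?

equipment

equipment: 104/110 (slack 6)
soil: 111/111 (binding)
crew: 71/71 (binding)
By complementary slackness, a constraint with positive slack has shadow price 0 → equipment.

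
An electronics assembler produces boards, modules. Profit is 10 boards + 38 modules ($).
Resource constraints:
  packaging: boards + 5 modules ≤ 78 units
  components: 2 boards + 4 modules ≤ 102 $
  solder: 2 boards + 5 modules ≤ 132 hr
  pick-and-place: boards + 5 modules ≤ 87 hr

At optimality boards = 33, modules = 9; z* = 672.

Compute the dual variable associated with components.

2

Binding: packaging and components. Non-binding: solder (21 unused), pick-and-place (9 unused).
Slack constraints have shadow price 0 (complementary slackness).
Dual feasibility on the basic columns requires 1·y_packaging + 2·y_components = 10, 5·y_packaging + 4·y_components = 38.
→ y_packaging = 6 and y_components = 2.
Shadow price of components = 2.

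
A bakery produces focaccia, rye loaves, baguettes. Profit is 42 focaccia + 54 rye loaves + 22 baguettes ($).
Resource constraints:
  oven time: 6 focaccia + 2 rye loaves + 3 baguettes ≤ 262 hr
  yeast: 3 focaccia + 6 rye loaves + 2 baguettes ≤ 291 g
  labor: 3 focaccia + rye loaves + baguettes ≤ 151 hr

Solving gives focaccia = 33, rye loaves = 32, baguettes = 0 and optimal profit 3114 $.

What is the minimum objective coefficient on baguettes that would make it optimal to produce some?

Binding: oven time and yeast. Non-binding: labor (20 unused).
Slack constraints have shadow price 0 (complementary slackness).
Dual feasibility on the basic columns requires 6·y_oven time + 3·y_yeast = 42, 2·y_oven time + 6·y_yeast = 54.
Solving: y_oven time = 3, y_yeast = 8.
baguettes enters the basis when its profit ≥ yᵀa₃ = 3·3 + 8·2 = 25.

25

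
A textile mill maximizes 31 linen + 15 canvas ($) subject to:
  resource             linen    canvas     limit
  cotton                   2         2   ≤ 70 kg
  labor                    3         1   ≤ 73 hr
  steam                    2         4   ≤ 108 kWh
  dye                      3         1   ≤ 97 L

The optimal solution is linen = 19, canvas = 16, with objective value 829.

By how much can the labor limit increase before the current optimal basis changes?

Binding constraints: cotton, labor. The basis is B = [[2,2],[3,1]] with det -4.
Per unit increase in labor, x* moves by d = (0.5, -0.5).
The basis stays optimal until dye becomes binding; allowable increase = 24 hr.

24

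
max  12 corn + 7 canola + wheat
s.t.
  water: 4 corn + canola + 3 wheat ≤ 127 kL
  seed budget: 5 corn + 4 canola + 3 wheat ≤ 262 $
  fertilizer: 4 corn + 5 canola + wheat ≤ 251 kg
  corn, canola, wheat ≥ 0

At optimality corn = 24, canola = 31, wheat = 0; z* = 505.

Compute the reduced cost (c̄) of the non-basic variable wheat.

Check each constraint at x*: water 127/127 (tight); seed budget 244/262 (slack 18); fertilizer 251/251 (tight).
By complementary slackness, y = 0 for the non-binding constraint.
The binding rows give the dual system: 4·y_water + 4·y_fertilizer = 12 and 1·y_water + 5·y_fertilizer = 7.
Solving: y_water = 2, y_fertilizer = 1.
Reduced cost of wheat: c₃ − yᵀa₃ = 1 − (2·3 + 1·1) = 1 − 7 = -6.

-6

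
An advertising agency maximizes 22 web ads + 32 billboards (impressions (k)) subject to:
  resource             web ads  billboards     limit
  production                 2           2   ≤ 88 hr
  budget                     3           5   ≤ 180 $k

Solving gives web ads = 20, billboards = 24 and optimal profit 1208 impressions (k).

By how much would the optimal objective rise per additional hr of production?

At the optimum: production uses 88 of 88 (binding); budget uses 180 of 180 (binding).
The binding rows give the dual system: 2·y_production + 3·y_budget = 22 and 2·y_production + 5·y_budget = 32.
This yields shadow prices y_production = 3.5, y_budget = 5.
Shadow price of production = 3.5.

3.5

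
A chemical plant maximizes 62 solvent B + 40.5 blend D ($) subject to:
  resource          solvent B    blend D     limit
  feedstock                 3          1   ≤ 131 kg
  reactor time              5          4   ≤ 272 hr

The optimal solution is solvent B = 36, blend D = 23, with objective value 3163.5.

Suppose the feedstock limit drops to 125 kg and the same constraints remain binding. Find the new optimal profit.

3124.5

Both feedstock and reactor time are binding at x*.
Dual feasibility on the basic columns requires 3·y_feedstock + 5·y_reactor time = 62, 1·y_feedstock + 4·y_reactor time = 40.5.
→ y_feedstock = 6.5 and y_reactor time = 8.5.
Δz = y_feedstock·Δb = 6.5 × (-6) = -39, so new z* = 3163.5 − 39 = 3124.5.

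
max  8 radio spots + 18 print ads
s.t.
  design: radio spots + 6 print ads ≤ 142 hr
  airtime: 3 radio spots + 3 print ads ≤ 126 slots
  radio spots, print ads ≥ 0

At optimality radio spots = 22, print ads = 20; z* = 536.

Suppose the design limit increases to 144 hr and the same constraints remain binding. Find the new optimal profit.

540

Check each constraint at x*: design 142/142 (tight); airtime 126/126 (tight).
From A_Bᵀ y = c: 1·y_design + 3·y_airtime = 8; 6·y_design + 3·y_airtime = 18.
This yields shadow prices y_design = 2, y_airtime = 2.
Δz = y_design·Δb = 2 × (2) = 4, so new z* = 536 + 4 = 540.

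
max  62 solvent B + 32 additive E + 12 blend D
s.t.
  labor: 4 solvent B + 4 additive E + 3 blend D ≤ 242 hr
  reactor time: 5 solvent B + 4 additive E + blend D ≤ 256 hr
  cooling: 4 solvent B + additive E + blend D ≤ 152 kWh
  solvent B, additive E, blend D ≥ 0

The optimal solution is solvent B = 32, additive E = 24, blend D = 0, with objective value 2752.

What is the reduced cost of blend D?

Binding: reactor time and cooling. Non-binding: labor (18 unused).
Since labor is not tight, its dual is 0.
Dual feasibility on the basic columns requires 5·y_reactor time + 4·y_cooling = 62, 4·y_reactor time + 1·y_cooling = 32.
→ y_reactor time = 6 and y_cooling = 8.
Reduced cost of blend D: c₃ − yᵀa₃ = 12 − (6·1 + 8·1) = 12 − 14 = -2.

-2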